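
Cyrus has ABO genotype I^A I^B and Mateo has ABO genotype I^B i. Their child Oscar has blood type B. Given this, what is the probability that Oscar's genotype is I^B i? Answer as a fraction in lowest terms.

1/2

Cross I^A I^B × I^B i → 1/4 I^A I^B, 1/4 I^A i, 1/4 I^B I^B, 1/4 I^B i.
Type-B genotypes among offspring: I^B I^B (1/4), I^B i (1/4); total 1/2.
P(I^B i | type B) = (1/4) / (1/2) = 1/2.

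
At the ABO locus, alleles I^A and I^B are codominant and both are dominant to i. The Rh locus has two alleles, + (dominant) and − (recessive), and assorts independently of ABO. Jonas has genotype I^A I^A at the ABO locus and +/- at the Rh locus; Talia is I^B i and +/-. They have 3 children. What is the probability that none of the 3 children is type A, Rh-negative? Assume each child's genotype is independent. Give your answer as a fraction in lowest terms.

343/512

ABO cross I^A I^A × I^B i → 1/2 A, 1/2 AB.
Rh cross +/- × +/- → 3/4 Rh+, 1/4 Rh-; so P(type A, Rh-negative) = 1/2 × 1/4 = 1/8 per child.
P(not type A, Rh-negative) = 7/8 for one child; (7/8)^3 = 343/512.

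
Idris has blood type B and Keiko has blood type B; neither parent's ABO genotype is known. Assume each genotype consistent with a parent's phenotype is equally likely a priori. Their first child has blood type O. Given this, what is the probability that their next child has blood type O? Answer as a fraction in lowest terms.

1/4

Possible genotypes: Idris ∈ {BB, BO}; Keiko ∈ {BB, BO}.
Weight each parental genotype pair by prior × P(type-O child):
  BO × BO: posterior weight 1; P(next child type O) = 1/4.
Weighted sum = 1/4.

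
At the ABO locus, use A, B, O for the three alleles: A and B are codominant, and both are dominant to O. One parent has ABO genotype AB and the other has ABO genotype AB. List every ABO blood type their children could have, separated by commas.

Gametes from AB × AB give offspring ABO genotypes AA, AB, BB, i.e. phenotypes A, B, AB.

A, B, AB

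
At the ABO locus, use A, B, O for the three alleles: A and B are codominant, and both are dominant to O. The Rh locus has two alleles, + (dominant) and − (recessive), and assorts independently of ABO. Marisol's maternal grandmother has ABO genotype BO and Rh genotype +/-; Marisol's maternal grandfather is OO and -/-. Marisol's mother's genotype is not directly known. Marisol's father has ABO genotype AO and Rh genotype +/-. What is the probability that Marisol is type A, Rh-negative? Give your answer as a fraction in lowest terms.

Marisol's mother's ABO genotype from BO × OO: 1/2 BO, 1/2 OO.
Crossing each possibility with the father AO and summing P(type A): 1/2·1/4 + 1/2·1/2 = 3/8.
Similarly for Rh via the mother's Rh distribution: P(Rh-) = 3/8.
Independent loci: 3/8 × 3/8 = 9/64.

9/64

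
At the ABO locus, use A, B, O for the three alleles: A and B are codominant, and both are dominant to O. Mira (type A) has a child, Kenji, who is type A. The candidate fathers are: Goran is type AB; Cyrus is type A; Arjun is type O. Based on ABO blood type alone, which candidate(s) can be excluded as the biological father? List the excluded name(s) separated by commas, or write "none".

none

A candidate is excluded only if no genotype consistent with his phenotype could produce a type A child with a type A mother.
Every candidate has at least one consistent genotype combination, so none can be excluded.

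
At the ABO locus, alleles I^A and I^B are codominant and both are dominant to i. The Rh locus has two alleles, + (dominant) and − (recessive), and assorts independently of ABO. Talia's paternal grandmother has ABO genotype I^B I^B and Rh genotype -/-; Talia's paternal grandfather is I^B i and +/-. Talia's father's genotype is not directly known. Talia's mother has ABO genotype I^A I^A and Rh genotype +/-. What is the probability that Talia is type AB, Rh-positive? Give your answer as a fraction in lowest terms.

Talia's father's ABO genotype from I^B I^B × I^B i: 1/2 I^B I^B, 1/2 I^B i.
Crossing each possibility with the mother I^A I^A and summing P(type AB): 1/2·1 + 1/2·1/2 = 3/4.
Similarly for Rh via the father's Rh distribution: P(Rh+) = 5/8.
Independent loci: 3/4 × 5/8 = 15/32.

15/32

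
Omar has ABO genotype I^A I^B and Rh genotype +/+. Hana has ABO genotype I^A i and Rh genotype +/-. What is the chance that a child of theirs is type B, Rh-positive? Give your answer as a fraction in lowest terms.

1/4

ABO cross I^A I^B × I^A i → offspring phenotypes: 1/2 A, 1/4 B, 1/4 AB.
Rh cross +/+ × +/- → 1 Rh+.
Independent loci: P(type B, Rh-positive) = 1/4 × 1 = 1/4.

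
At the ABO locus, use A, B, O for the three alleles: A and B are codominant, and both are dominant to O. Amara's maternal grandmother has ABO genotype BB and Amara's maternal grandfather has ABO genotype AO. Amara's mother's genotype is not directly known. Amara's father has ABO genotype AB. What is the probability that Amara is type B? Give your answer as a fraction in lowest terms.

Amara's mother's ABO genotype from BB × AO: 1/2 AB, 1/2 BO.
Crossing each possibility with the father AB and summing P(type B): 1/2·1/4 + 1/2·1/2 = 3/8.

3/8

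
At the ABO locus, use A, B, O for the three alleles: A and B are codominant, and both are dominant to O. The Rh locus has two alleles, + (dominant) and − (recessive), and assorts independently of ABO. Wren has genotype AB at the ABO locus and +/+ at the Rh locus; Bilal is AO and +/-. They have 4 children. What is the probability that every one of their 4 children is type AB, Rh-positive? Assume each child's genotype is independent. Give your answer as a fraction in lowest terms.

ABO cross AB × AO → 1/2 A, 1/4 B, 1/4 AB.
Rh cross +/+ × +/- → 1 Rh+; so P(type AB, Rh-positive) = 1/4 × 1 = 1/4 per child.
All 4 independent: (1/4)^4 = 1/256.

1/256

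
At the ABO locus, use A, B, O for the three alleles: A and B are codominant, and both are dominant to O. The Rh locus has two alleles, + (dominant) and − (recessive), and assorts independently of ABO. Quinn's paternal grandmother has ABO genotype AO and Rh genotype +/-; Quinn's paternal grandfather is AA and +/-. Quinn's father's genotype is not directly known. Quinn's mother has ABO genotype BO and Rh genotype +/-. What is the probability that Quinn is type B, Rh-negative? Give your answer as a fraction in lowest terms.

1/32

Quinn's father's ABO genotype from AO × AA: 1/2 AA, 1/2 AO.
Crossing each possibility with the mother BO and summing P(type B): 1/2·0 + 1/2·1/4 = 1/8.
Similarly for Rh via the father's Rh distribution: P(Rh-) = 1/4.
Independent loci: 1/8 × 1/4 = 1/32.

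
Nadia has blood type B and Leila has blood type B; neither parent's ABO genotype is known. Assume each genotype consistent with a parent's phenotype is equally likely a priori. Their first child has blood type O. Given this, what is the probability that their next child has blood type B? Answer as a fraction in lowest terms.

Possible genotypes: Nadia ∈ {I^B I^B, I^B i}; Leila ∈ {I^B I^B, I^B i}.
Weight each parental genotype pair by prior × P(type-O child):
  I^B i × I^B i: posterior weight 1; P(next child type B) = 3/4.
Weighted sum = 3/4.

3/4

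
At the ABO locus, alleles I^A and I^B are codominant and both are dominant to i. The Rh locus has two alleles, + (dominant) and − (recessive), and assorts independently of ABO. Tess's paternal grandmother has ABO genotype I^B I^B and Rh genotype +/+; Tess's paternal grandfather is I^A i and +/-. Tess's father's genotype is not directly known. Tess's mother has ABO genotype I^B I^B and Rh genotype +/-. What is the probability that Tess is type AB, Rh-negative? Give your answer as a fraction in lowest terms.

Tess's father's ABO genotype from I^B I^B × I^A i: 1/2 I^A I^B, 1/2 I^B i.
Crossing each possibility with the mother I^B I^B and summing P(type AB): 1/2·1/2 + 1/2·0 = 1/4.
Similarly for Rh via the father's Rh distribution: P(Rh-) = 1/8.
Independent loci: 1/4 × 1/8 = 1/32.

1/32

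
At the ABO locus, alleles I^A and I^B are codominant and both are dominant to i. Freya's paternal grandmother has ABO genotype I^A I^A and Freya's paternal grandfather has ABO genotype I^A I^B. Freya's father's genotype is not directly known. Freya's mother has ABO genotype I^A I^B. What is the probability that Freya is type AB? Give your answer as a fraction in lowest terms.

1/2

Freya's father's ABO genotype from I^A I^A × I^A I^B: 1/2 I^A I^A, 1/2 I^A I^B.
Crossing each possibility with the mother I^A I^B and summing P(type AB): 1/2·1/2 + 1/2·1/2 = 1/2.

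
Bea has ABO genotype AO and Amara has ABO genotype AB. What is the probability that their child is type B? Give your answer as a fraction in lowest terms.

ABO cross AO × AB → offspring phenotypes: 1/2 A, 1/4 B, 1/4 AB.
So P(type B) = 1/4.

1/4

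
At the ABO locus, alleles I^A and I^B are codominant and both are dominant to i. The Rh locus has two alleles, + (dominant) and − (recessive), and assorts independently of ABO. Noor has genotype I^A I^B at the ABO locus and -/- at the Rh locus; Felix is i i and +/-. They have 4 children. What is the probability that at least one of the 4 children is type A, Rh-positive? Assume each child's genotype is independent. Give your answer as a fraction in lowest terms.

ABO cross I^A I^B × i i → 1/2 A, 1/2 B.
Rh cross -/- × +/- → 1/2 Rh+, 1/2 Rh-; so P(type A, Rh-positive) = 1/2 × 1/2 = 1/4 per child.
P(none) = (3/4)^4 = 81/256; P(at least one) = 1 − 81/256 = 175/256.

175/256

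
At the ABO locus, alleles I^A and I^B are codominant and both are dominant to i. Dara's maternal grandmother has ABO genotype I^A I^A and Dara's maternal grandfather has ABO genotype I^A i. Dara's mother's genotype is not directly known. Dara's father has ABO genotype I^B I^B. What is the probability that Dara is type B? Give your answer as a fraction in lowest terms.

Dara's mother's ABO genotype from I^A I^A × I^A i: 1/2 I^A I^A, 1/2 I^A i.
Crossing each possibility with the father I^B I^B and summing P(type B): 1/2·0 + 1/2·1/2 = 1/4.

1/4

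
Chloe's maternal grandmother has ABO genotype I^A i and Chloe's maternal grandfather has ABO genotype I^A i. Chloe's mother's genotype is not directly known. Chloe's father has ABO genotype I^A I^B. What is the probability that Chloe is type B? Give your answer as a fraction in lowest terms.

1/4

Chloe's mother's ABO genotype from I^A i × I^A i: 1/4 I^A I^A, 1/2 I^A i, 1/4 i i.
Crossing each possibility with the father I^A I^B and summing P(type B): 1/4·0 + 1/2·1/4 + 1/4·1/2 = 1/4.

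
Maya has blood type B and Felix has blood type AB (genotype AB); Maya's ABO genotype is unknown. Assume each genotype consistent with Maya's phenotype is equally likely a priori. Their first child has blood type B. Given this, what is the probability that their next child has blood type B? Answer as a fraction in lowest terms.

Possible genotypes: Maya ∈ {BB, BO}; Felix ∈ {AB}.
Weight each parental genotype pair by prior × P(type-B child):
  BB × AB: posterior weight 1/2; P(next child type B) = 1/2.
  BO × AB: posterior weight 1/2; P(next child type B) = 1/2.
Weighted sum = 1/2.

1/2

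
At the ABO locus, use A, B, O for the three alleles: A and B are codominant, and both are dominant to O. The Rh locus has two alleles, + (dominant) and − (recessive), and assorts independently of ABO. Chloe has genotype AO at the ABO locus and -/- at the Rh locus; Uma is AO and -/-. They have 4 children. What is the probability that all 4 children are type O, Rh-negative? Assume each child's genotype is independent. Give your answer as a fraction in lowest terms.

1/256

ABO cross AO × AO → 1/4 O, 3/4 A.
Rh cross -/- × -/- → 1 Rh-; so P(type O, Rh-negative) = 1/4 × 1 = 1/4 per child.
All 4 independent: (1/4)^4 = 1/256.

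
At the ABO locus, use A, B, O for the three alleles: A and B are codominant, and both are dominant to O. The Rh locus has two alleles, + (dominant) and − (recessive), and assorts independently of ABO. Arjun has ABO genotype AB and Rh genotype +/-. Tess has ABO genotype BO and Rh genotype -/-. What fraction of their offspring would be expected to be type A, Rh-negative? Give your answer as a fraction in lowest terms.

1/8

ABO cross AB × BO → offspring phenotypes: 1/4 A, 1/2 B, 1/4 AB.
Rh cross +/- × -/- → 1/2 Rh+, 1/2 Rh-.
Independent loci: P(type A, Rh-negative) = 1/4 × 1/2 = 1/8.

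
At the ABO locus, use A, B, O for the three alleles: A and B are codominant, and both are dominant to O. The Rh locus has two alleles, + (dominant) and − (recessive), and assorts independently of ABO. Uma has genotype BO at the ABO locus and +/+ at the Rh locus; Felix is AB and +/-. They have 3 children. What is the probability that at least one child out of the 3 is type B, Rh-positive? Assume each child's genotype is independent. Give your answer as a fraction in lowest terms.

7/8

ABO cross BO × AB → 1/4 A, 1/2 B, 1/4 AB.
Rh cross +/+ × +/- → 1 Rh+; so P(type B, Rh-positive) = 1/2 × 1 = 1/2 per child.
P(none) = (1/2)^3 = 1/8; P(at least one) = 1 − 1/8 = 7/8.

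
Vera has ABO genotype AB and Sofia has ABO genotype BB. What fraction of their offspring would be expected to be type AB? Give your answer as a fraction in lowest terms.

1/2

ABO cross AB × BB → offspring phenotypes: 1/2 B, 1/2 AB.
So P(type AB) = 1/2.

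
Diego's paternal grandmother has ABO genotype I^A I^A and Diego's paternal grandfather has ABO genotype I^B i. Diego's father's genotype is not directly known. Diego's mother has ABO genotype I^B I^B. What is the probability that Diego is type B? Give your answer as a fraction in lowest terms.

Diego's father's ABO genotype from I^A I^A × I^B i: 1/2 I^A I^B, 1/2 I^A i.
Crossing each possibility with the mother I^B I^B and summing P(type B): 1/2·1/2 + 1/2·1/2 = 1/2.

1/2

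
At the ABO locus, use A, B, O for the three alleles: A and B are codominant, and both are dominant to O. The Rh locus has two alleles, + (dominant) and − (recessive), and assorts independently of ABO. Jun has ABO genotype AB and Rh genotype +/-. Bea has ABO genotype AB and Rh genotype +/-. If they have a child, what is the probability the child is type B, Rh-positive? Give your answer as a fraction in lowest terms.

3/16

ABO cross AB × AB → offspring phenotypes: 1/4 A, 1/4 B, 1/2 AB.
Rh cross +/- × +/- → 3/4 Rh+, 1/4 Rh-.
Independent loci: P(type B, Rh-positive) = 1/4 × 3/4 = 3/16.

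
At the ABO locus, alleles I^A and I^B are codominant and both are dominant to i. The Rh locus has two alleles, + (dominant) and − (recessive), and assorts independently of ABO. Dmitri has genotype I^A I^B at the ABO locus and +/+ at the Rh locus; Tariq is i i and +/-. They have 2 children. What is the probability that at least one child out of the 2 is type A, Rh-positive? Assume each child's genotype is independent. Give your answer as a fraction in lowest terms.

3/4

ABO cross I^A I^B × i i → 1/2 A, 1/2 B.
Rh cross +/+ × +/- → 1 Rh+; so P(type A, Rh-positive) = 1/2 × 1 = 1/2 per child.
P(none) = (1/2)^2 = 1/4; P(at least one) = 1 − 1/4 = 3/4.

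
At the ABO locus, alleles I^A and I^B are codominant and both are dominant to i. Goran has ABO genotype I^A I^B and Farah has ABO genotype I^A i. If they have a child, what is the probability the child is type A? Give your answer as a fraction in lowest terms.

ABO cross I^A I^B × I^A i → offspring phenotypes: 1/2 A, 1/4 B, 1/4 AB.
So P(type A) = 1/2.

1/2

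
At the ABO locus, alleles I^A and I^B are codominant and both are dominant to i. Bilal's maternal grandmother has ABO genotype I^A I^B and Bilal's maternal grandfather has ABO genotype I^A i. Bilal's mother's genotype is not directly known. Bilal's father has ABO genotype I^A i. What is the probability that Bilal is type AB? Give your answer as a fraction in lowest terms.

1/8

Bilal's mother's ABO genotype from I^A I^B × I^A i: 1/4 I^A I^A, 1/4 I^A I^B, 1/4 I^A i, 1/4 I^B i.
Crossing each possibility with the father I^A i and summing P(type AB): 1/4·0 + 1/4·1/4 + 1/4·0 + 1/4·1/4 = 1/8.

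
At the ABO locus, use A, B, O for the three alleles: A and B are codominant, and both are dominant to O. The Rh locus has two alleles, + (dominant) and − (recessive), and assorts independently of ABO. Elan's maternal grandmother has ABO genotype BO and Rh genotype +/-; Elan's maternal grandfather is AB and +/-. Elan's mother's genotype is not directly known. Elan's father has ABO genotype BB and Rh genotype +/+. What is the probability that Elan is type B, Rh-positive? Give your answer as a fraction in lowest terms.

3/4

Elan's mother's ABO genotype from BO × AB: 1/4 AB, 1/4 AO, 1/4 BB, 1/4 BO.
Crossing each possibility with the father BB and summing P(type B): 1/4·1/2 + 1/4·1/2 + 1/4·1 + 1/4·1 = 3/4.
Similarly for Rh via the mother's Rh distribution: P(Rh+) = 1.
Independent loci: 3/4 × 1 = 3/4.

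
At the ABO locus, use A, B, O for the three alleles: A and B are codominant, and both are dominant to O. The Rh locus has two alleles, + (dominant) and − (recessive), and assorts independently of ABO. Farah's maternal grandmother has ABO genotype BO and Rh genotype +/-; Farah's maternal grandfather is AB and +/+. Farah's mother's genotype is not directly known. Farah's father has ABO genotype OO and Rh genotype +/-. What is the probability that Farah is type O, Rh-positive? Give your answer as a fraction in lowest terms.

Farah's mother's ABO genotype from BO × AB: 1/4 AB, 1/4 AO, 1/4 BB, 1/4 BO.
Crossing each possibility with the father OO and summing P(type O): 1/4·0 + 1/4·1/2 + 1/4·0 + 1/4·1/2 = 1/4.
Similarly for Rh via the mother's Rh distribution: P(Rh+) = 7/8.
Independent loci: 1/4 × 7/8 = 7/32.

7/32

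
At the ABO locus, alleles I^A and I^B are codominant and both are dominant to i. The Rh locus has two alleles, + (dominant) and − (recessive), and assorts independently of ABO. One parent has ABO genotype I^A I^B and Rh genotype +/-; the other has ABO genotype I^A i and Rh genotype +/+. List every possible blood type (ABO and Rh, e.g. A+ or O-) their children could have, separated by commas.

Gametes from I^A I^B × I^A i give offspring ABO genotypes I^A I^A, I^A I^B, I^A i, I^B i, i.e. phenotypes A, B, AB.
Rh cross +/- × +/+ → phenotypes Rh+.
Combining independently: A+, B+, AB+.

A+, B+, AB+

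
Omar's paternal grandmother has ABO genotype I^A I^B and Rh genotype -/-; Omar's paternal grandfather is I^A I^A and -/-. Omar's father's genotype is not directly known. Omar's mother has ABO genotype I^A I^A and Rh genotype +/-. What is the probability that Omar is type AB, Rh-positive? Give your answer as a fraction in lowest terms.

1/8

Omar's father's ABO genotype from I^A I^B × I^A I^A: 1/2 I^A I^A, 1/2 I^A I^B.
Crossing each possibility with the mother I^A I^A and summing P(type AB): 1/2·0 + 1/2·1/2 = 1/4.
Similarly for Rh via the father's Rh distribution: P(Rh+) = 1/2.
Independent loci: 1/4 × 1/2 = 1/8.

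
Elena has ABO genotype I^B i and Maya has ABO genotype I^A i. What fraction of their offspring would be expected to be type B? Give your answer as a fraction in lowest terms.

ABO cross I^B i × I^A i → offspring phenotypes: 1/4 O, 1/4 A, 1/4 B, 1/4 AB.
So P(type B) = 1/4.

1/4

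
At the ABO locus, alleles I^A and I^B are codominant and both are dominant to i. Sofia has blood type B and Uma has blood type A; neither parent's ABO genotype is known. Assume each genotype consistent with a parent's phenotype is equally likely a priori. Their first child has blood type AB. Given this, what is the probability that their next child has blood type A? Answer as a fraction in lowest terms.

5/36

Possible genotypes: Sofia ∈ {I^B I^B, I^B i}; Uma ∈ {I^A I^A, I^A i}.
Weight each parental genotype pair by prior × P(type-AB child):
  I^B I^B × I^A I^A: posterior weight 4/9; P(next child type A) = 0.
  I^B I^B × I^A i: posterior weight 2/9; P(next child type A) = 0.
  I^B i × I^A I^A: posterior weight 2/9; P(next child type A) = 1/2.
  I^B i × I^A i: posterior weight 1/9; P(next child type A) = 1/4.
Weighted sum = 5/36.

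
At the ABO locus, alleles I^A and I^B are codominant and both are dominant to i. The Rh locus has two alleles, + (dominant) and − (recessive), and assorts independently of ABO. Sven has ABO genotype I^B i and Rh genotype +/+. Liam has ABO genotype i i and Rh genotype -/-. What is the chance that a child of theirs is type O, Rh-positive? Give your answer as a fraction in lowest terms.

1/2

ABO cross I^B i × i i → offspring phenotypes: 1/2 O, 1/2 B.
Rh cross +/+ × -/- → 1 Rh+.
Independent loci: P(type O, Rh-positive) = 1/2 × 1 = 1/2.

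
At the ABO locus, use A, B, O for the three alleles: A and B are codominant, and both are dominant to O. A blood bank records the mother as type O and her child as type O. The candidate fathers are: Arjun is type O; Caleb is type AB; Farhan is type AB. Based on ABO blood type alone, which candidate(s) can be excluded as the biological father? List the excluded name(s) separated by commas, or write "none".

A candidate is excluded only if no genotype consistent with his phenotype could produce a type O child with a type O mother.
Caleb (type AB): no genotype consistent with that phenotype can produce a type-O child with a type-O mother.
Farhan (type AB): no genotype consistent with that phenotype can produce a type-O child with a type-O mother.

Caleb, Farhan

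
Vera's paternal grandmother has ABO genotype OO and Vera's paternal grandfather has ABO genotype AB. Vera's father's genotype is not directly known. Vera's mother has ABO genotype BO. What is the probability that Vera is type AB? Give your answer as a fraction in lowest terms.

1/8

Vera's father's ABO genotype from OO × AB: 1/2 AO, 1/2 BO.
Crossing each possibility with the mother BO and summing P(type AB): 1/2·1/4 + 1/2·0 = 1/8.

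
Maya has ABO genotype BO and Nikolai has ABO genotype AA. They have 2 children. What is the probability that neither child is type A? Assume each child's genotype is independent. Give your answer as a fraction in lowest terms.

ABO cross BO × AA → 1/2 A, 1/2 AB.
So P(type A) = 1/2 per child.
P(not type A) = 1/2 for one child; (1/2)^2 = 1/4.

1/4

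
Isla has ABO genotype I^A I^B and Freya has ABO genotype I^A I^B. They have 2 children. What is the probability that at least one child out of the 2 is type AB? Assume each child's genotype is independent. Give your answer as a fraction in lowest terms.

ABO cross I^A I^B × I^A I^B → 1/4 A, 1/4 B, 1/2 AB.
So P(type AB) = 1/2 per child.
P(none) = (1/2)^2 = 1/4; P(at least one) = 1 − 1/4 = 3/4.

3/4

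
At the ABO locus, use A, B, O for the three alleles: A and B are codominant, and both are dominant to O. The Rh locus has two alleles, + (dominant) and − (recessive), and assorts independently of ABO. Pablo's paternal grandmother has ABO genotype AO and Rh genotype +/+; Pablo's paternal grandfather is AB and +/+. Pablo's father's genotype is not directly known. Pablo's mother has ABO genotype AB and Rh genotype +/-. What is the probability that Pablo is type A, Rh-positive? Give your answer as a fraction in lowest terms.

Pablo's father's ABO genotype from AO × AB: 1/4 AA, 1/4 AB, 1/4 AO, 1/4 BO.
Crossing each possibility with the mother AB and summing P(type A): 1/4·1/2 + 1/4·1/4 + 1/4·1/2 + 1/4·1/4 = 3/8.
Similarly for Rh via the father's Rh distribution: P(Rh+) = 1.
Independent loci: 3/8 × 1 = 3/8.

3/8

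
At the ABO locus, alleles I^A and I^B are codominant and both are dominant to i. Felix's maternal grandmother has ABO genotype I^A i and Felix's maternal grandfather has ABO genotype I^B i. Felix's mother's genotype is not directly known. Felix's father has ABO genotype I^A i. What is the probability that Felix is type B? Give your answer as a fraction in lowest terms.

Felix's mother's ABO genotype from I^A i × I^B i: 1/4 I^A I^B, 1/4 I^A i, 1/4 I^B i, 1/4 i i.
Crossing each possibility with the father I^A i and summing P(type B): 1/4·1/4 + 1/4·0 + 1/4·1/4 + 1/4·0 = 1/8.

1/8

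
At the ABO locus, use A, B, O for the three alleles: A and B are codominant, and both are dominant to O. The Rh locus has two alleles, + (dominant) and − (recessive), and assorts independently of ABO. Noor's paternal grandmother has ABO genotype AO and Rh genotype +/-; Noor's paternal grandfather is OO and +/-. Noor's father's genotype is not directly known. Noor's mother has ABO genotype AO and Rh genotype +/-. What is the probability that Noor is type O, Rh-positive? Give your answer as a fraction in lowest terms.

9/32

Noor's father's ABO genotype from AO × OO: 1/2 AO, 1/2 OO.
Crossing each possibility with the mother AO and summing P(type O): 1/2·1/4 + 1/2·1/2 = 3/8.
Similarly for Rh via the father's Rh distribution: P(Rh+) = 3/4.
Independent loci: 3/8 × 3/4 = 9/32.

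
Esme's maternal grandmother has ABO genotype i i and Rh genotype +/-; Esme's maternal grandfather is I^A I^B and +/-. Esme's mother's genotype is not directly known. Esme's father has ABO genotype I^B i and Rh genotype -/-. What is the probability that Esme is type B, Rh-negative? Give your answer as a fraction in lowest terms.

1/4

Esme's mother's ABO genotype from i i × I^A I^B: 1/2 I^A i, 1/2 I^B i.
Crossing each possibility with the father I^B i and summing P(type B): 1/2·1/4 + 1/2·3/4 = 1/2.
Similarly for Rh via the mother's Rh distribution: P(Rh-) = 1/2.
Independent loci: 1/2 × 1/2 = 1/4.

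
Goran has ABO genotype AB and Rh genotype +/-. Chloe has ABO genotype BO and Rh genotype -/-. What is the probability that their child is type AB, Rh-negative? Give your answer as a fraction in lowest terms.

ABO cross AB × BO → offspring phenotypes: 1/4 A, 1/2 B, 1/4 AB.
Rh cross +/- × -/- → 1/2 Rh+, 1/2 Rh-.
Independent loci: P(type AB, Rh-negative) = 1/4 × 1/2 = 1/8.

1/8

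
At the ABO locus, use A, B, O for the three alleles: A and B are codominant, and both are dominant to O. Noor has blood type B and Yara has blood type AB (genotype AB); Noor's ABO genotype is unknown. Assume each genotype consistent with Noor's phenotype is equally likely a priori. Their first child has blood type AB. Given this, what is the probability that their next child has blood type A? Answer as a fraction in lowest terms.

1/12

Possible genotypes: Noor ∈ {BB, BO}; Yara ∈ {AB}.
Weight each parental genotype pair by prior × P(type-AB child):
  BB × AB: posterior weight 2/3; P(next child type A) = 0.
  BO × AB: posterior weight 1/3; P(next child type A) = 1/4.
Weighted sum = 1/12.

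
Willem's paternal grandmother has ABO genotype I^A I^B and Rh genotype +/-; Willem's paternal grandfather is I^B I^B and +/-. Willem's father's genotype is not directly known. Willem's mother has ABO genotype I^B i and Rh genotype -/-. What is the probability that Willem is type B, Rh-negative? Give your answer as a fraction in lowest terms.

3/8

Willem's father's ABO genotype from I^A I^B × I^B I^B: 1/2 I^A I^B, 1/2 I^B I^B.
Crossing each possibility with the mother I^B i and summing P(type B): 1/2·1/2 + 1/2·1 = 3/4.
Similarly for Rh via the father's Rh distribution: P(Rh-) = 1/2.
Independent loci: 3/4 × 1/2 = 3/8.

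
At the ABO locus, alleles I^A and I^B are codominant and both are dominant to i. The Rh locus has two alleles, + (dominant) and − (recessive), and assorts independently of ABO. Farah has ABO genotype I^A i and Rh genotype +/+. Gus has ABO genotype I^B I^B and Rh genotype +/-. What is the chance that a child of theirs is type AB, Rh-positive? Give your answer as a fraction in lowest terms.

ABO cross I^A i × I^B I^B → offspring phenotypes: 1/2 B, 1/2 AB.
Rh cross +/+ × +/- → 1 Rh+.
Independent loci: P(type AB, Rh-positive) = 1/2 × 1 = 1/2.

1/2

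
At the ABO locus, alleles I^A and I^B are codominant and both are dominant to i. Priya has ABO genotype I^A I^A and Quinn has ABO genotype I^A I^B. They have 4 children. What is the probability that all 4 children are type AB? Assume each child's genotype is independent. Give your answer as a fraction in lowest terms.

ABO cross I^A I^A × I^A I^B → 1/2 A, 1/2 AB.
So P(type AB) = 1/2 per child.
All 4 independent: (1/2)^4 = 1/16.

1/16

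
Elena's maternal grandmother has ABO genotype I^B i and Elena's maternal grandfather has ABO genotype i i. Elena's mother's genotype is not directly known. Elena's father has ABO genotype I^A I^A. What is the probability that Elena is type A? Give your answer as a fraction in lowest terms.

Elena's mother's ABO genotype from I^B i × i i: 1/2 I^B i, 1/2 i i.
Crossing each possibility with the father I^A I^A and summing P(type A): 1/2·1/2 + 1/2·1 = 3/4.

3/4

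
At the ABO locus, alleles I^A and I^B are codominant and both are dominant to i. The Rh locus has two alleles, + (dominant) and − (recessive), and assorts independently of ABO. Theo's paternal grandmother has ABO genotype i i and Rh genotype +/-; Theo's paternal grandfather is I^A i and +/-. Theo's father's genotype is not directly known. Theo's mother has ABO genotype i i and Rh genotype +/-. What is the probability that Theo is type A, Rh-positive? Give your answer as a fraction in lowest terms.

Theo's father's ABO genotype from i i × I^A i: 1/2 I^A i, 1/2 i i.
Crossing each possibility with the mother i i and summing P(type A): 1/2·1/2 + 1/2·0 = 1/4.
Similarly for Rh via the father's Rh distribution: P(Rh+) = 3/4.
Independent loci: 1/4 × 3/4 = 3/16.

3/16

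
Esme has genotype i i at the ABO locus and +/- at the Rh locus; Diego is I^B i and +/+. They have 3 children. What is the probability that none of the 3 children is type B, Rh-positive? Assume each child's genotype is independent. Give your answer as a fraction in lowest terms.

1/8

ABO cross i i × I^B i → 1/2 O, 1/2 B.
Rh cross +/- × +/+ → 1 Rh+; so P(type B, Rh-positive) = 1/2 × 1 = 1/2 per child.
P(not type B, Rh-positive) = 1/2 for one child; (1/2)^3 = 1/8.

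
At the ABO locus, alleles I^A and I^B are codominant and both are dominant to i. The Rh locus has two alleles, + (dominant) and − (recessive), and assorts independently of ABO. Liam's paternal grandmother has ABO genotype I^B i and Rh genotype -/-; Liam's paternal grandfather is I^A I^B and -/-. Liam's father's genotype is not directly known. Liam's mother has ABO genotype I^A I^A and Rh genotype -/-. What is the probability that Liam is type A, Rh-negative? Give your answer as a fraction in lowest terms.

Liam's father's ABO genotype from I^B i × I^A I^B: 1/4 I^A I^B, 1/4 I^A i, 1/4 I^B I^B, 1/4 I^B i.
Crossing each possibility with the mother I^A I^A and summing P(type A): 1/4·1/2 + 1/4·1 + 1/4·0 + 1/4·1/2 = 1/2.
Similarly for Rh via the father's Rh distribution: P(Rh-) = 1.
Independent loci: 1/2 × 1 = 1/2.

1/2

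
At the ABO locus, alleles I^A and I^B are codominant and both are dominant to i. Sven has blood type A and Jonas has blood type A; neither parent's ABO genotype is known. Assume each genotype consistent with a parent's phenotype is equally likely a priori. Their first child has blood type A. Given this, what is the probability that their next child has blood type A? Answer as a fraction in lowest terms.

19/20

Possible genotypes: Sven ∈ {I^A I^A, I^A i}; Jonas ∈ {I^A I^A, I^A i}.
Weight each parental genotype pair by prior × P(type-A child):
  I^A I^A × I^A I^A: posterior weight 4/15; P(next child type A) = 1.
  I^A I^A × I^A i: posterior weight 4/15; P(next child type A) = 1.
  I^A i × I^A I^A: posterior weight 4/15; P(next child type A) = 1.
  I^A i × I^A i: posterior weight 1/5; P(next child type A) = 3/4.
Weighted sum = 19/20.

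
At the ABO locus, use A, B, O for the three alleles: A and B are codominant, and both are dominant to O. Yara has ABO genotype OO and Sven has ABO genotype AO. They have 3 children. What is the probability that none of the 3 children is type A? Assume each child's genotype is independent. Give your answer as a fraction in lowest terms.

ABO cross OO × AO → 1/2 O, 1/2 A.
So P(type A) = 1/2 per child.
P(not type A) = 1/2 for one child; (1/2)^3 = 1/8.

1/8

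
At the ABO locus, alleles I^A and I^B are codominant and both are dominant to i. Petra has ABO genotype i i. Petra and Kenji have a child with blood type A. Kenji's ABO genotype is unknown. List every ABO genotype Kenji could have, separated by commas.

For each candidate genotype of Kenji, check whether crossing it with i i can produce every observed child phenotype.
  I^A I^A → possible child types {A} ✓
  I^A I^B → possible child types {A, B} ✓
  I^A i → possible child types {O, A} ✓
  I^B I^B → possible child types {B} ✗
  I^B i → possible child types {O, B} ✗
  i i → possible child types {O} ✗

I^A I^A, I^A I^B, I^A i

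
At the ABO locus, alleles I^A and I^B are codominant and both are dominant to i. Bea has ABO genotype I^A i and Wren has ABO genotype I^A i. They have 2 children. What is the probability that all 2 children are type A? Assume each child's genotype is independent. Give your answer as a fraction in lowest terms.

9/16

ABO cross I^A i × I^A i → 1/4 O, 3/4 A.
So P(type A) = 3/4 per child.
All 2 independent: (3/4)^2 = 9/16.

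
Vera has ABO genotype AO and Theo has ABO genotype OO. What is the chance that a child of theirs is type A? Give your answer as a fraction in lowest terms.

1/2

ABO cross AO × OO → offspring phenotypes: 1/2 O, 1/2 A.
So P(type A) = 1/2.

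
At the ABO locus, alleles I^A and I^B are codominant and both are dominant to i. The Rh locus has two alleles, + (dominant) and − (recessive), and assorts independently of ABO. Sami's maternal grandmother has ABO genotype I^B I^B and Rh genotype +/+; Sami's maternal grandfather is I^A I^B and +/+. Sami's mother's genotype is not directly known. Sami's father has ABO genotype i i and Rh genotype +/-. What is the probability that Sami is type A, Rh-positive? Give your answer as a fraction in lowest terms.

Sami's mother's ABO genotype from I^B I^B × I^A I^B: 1/2 I^A I^B, 1/2 I^B I^B.
Crossing each possibility with the father i i and summing P(type A): 1/2·1/2 + 1/2·0 = 1/4.
Similarly for Rh via the mother's Rh distribution: P(Rh+) = 1.
Independent loci: 1/4 × 1 = 1/4.

1/4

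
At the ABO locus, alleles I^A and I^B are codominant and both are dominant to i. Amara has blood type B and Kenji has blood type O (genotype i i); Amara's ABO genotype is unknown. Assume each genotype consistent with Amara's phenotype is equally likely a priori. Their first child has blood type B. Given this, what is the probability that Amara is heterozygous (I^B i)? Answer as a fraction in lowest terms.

1/3

Possible genotypes: Amara ∈ {I^B I^B, I^B i}; Kenji ∈ {i i}.
Weight each parental genotype pair by prior × P(type-B child):
  I^B I^B × i i: posterior weight 2/3.
  I^B i × i i: posterior weight 1/3.
Sum the posterior weight over pairs where Amara is I^B i: 1/3.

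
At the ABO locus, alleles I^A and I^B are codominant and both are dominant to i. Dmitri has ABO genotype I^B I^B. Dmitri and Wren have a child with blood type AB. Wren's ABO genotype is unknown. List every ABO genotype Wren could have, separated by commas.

I^A I^A, I^A I^B, I^A i

For each candidate genotype of Wren, check whether crossing it with I^B I^B can produce every observed child phenotype.
  I^A I^A → possible child types {AB} ✓
  I^A I^B → possible child types {B, AB} ✓
  I^A i → possible child types {B, AB} ✓
  I^B I^B → possible child types {B} ✗
  I^B i → possible child types {B} ✗
  i i → possible child types {B} ✗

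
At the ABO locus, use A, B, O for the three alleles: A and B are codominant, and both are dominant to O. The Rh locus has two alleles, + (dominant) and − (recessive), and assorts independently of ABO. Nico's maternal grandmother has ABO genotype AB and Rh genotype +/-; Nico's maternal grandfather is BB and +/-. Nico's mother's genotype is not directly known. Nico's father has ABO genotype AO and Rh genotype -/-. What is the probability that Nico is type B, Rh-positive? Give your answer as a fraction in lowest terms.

Nico's mother's ABO genotype from AB × BB: 1/2 AB, 1/2 BB.
Crossing each possibility with the father AO and summing P(type B): 1/2·1/4 + 1/2·1/2 = 3/8.
Similarly for Rh via the mother's Rh distribution: P(Rh+) = 1/2.
Independent loci: 3/8 × 1/2 = 3/16.

3/16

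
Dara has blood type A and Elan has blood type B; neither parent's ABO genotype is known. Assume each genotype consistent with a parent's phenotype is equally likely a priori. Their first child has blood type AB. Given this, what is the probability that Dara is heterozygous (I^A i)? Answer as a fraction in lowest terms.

Possible genotypes: Dara ∈ {I^A I^A, I^A i}; Elan ∈ {I^B I^B, I^B i}.
Weight each parental genotype pair by prior × P(type-AB child):
  I^A I^A × I^B I^B: posterior weight 4/9.
  I^A I^A × I^B i: posterior weight 2/9.
  I^A i × I^B I^B: posterior weight 2/9.
  I^A i × I^B i: posterior weight 1/9.
Sum the posterior weight over pairs where Dara is I^A i: 1/3.

1/3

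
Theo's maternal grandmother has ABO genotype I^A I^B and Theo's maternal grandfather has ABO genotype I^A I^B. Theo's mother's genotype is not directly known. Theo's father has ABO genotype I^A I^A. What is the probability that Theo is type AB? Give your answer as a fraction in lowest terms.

Theo's mother's ABO genotype from I^A I^B × I^A I^B: 1/4 I^A I^A, 1/2 I^A I^B, 1/4 I^B I^B.
Crossing each possibility with the father I^A I^A and summing P(type AB): 1/4·0 + 1/2·1/2 + 1/4·1 = 1/2.

1/2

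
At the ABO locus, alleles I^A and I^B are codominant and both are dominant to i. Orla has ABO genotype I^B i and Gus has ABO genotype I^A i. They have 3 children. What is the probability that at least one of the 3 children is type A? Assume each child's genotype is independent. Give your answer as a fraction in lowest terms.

37/64

ABO cross I^B i × I^A i → 1/4 O, 1/4 A, 1/4 B, 1/4 AB.
So P(type A) = 1/4 per child.
P(none) = (3/4)^3 = 27/64; P(at least one) = 1 − 27/64 = 37/64.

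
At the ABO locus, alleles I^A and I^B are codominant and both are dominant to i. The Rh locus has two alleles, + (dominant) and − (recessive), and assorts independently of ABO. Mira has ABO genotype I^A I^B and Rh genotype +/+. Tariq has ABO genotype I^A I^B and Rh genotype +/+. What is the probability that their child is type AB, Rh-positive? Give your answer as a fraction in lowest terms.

1/2

ABO cross I^A I^B × I^A I^B → offspring phenotypes: 1/4 A, 1/4 B, 1/2 AB.
Rh cross +/+ × +/+ → 1 Rh+.
Independent loci: P(type AB, Rh-positive) = 1/2 × 1 = 1/2.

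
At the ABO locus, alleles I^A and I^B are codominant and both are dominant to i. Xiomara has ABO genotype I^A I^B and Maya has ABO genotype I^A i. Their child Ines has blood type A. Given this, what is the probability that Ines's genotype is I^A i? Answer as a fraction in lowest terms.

1/2

Cross I^A I^B × I^A i → 1/4 I^A I^A, 1/4 I^A I^B, 1/4 I^A i, 1/4 I^B i.
Type-A genotypes among offspring: I^A I^A (1/4), I^A i (1/4); total 1/2.
P(I^A i | type A) = (1/4) / (1/2) = 1/2.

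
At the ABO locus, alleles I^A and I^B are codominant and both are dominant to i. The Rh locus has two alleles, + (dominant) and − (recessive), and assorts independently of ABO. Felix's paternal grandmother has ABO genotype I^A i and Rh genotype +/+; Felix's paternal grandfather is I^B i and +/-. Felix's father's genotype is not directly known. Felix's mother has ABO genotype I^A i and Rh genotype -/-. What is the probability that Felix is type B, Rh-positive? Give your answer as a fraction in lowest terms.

3/32

Felix's father's ABO genotype from I^A i × I^B i: 1/4 I^A I^B, 1/4 I^A i, 1/4 I^B i, 1/4 i i.
Crossing each possibility with the mother I^A i and summing P(type B): 1/4·1/4 + 1/4·0 + 1/4·1/4 + 1/4·0 = 1/8.
Similarly for Rh via the father's Rh distribution: P(Rh+) = 3/4.
Independent loci: 1/8 × 3/4 = 3/32.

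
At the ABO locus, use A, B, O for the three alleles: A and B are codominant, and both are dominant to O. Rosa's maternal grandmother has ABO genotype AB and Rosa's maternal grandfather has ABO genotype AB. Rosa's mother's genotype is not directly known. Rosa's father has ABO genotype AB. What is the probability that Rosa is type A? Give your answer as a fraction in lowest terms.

Rosa's mother's ABO genotype from AB × AB: 1/4 AA, 1/2 AB, 1/4 BB.
Crossing each possibility with the father AB and summing P(type A): 1/4·1/2 + 1/2·1/4 + 1/4·0 = 1/4.

1/4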